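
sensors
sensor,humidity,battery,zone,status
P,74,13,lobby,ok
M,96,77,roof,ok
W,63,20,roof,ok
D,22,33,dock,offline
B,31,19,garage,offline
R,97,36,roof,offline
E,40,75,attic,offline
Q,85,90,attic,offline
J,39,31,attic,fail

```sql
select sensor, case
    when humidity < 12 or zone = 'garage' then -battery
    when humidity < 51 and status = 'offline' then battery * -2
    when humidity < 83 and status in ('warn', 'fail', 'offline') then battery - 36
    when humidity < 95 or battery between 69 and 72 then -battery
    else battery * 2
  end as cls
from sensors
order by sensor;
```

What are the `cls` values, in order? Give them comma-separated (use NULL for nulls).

-19, -66, -150, -5, 154, -13, -90, 72, -20

sensor=B: humidity < 12 or zone = 'garage' → -19
sensor=D: humidity < 51 and status = 'offline' → -66
sensor=E: humidity < 51 and status = 'offline' → -150
sensor=J: humidity < 83 and status in ('warn', 'fail', 'offline') → -5
sensor=M: ELSE → 154
sensor=P: humidity < 95 or battery between 69 and 72 → -13
sensor=Q: humidity < 95 or battery between 69 and 72 → -90
sensor=R: ELSE → 72
sensor=W: humidity < 95 or battery between 69 and 72 → -20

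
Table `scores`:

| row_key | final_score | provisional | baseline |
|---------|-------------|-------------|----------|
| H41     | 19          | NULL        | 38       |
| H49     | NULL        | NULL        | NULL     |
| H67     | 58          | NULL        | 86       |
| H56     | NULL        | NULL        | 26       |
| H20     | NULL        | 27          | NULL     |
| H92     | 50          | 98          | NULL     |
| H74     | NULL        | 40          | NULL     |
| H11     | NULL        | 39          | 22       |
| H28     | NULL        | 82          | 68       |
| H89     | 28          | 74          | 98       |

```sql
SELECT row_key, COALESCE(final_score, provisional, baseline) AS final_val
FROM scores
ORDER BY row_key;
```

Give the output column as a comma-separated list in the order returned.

39, 27, 82, 19, NULL, 26, 58, 40, 28, 50

row_key=H11: final_score=NULL, provisional=39 → 39
row_key=H20: final_score=NULL, provisional=27 → 27
row_key=H28: final_score=NULL, provisional=82 → 82
row_key=H41: final_score=19 → 19
row_key=H49: final_score=NULL, provisional=NULL, baseline=NULL (all NULL) → NULL
row_key=H56: final_score=NULL, provisional=NULL, baseline=26 → 26
row_key=H67: final_score=58 → 58
row_key=H74: final_score=NULL, provisional=40 → 40
row_key=H89: final_score=28 → 28
row_key=H92: final_score=50 → 50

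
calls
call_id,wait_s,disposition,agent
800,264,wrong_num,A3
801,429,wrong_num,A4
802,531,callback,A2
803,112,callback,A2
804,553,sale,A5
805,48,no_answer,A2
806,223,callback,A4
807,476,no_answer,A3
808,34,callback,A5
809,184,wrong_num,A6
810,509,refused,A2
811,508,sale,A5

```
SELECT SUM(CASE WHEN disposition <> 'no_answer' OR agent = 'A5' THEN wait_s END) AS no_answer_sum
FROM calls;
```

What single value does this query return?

call_id=800: ✓ → 264
call_id=801: ✓ → 429
call_id=802: ✓ → 531
call_id=803: ✓ → 112
call_id=804: ✓ → 553
call_id=805: ✗
call_id=806: ✓ → 223
call_id=807: ✗
call_id=808: ✓ → 34
call_id=809: ✓ → 184
call_id=810: ✓ → 509
call_id=811: ✓ → 508
no_answer_sum = 264 + 429 + 531 + 112 + 553 + 223 + 34 + 184 + 509 + 508 = 3347

3347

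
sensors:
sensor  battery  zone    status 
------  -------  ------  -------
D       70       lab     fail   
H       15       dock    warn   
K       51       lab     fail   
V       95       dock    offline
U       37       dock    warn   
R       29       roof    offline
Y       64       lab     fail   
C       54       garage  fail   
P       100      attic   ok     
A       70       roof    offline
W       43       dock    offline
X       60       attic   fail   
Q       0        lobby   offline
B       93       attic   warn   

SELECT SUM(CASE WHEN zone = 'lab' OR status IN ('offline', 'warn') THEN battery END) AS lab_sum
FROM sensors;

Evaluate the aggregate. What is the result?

567

sensor=D: ✓ → 70
sensor=H: ✓ → 15
sensor=K: ✓ → 51
sensor=V: ✓ → 95
sensor=U: ✓ → 37
sensor=R: ✓ → 29
sensor=Y: ✓ → 64
sensor=C: ✗
sensor=P: ✗
sensor=A: ✓ → 70
sensor=W: ✓ → 43
sensor=X: ✗
sensor=Q: ✓ → 0
sensor=B: ✓ → 93
lab_sum = 70 + 15 + 51 + 95 + 37 + 29 + 64 + 70 + 43 + 93 = 567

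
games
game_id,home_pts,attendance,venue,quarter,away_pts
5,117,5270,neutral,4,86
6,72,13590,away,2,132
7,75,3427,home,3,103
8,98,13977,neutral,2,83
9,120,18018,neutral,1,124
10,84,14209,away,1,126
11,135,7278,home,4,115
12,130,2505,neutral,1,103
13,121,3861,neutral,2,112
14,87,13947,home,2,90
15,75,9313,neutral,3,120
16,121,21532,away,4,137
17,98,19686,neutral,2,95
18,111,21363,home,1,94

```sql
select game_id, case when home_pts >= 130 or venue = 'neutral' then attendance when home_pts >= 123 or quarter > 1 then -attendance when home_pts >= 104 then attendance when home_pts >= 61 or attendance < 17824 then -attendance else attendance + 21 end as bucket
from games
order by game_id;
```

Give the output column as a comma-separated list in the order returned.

game_id=5: home_pts >= 130 or venue = 'neutral' → 5270
game_id=6: home_pts >= 123 or quarter > 1 → -13590
game_id=7: home_pts >= 123 or quarter > 1 → -3427
game_id=8: home_pts >= 130 or venue = 'neutral' → 13977
game_id=9: home_pts >= 130 or venue = 'neutral' → 18018
game_id=10: home_pts >= 61 or attendance < 17824 → -14209
game_id=11: home_pts >= 130 or venue = 'neutral' → 7278
game_id=12: home_pts >= 130 or venue = 'neutral' → 2505
game_id=13: home_pts >= 130 or venue = 'neutral' → 3861
game_id=14: home_pts >= 123 or quarter > 1 → -13947
game_id=15: home_pts >= 130 or venue = 'neutral' → 9313
game_id=16: home_pts >= 123 or quarter > 1 → -21532
game_id=17: home_pts >= 130 or venue = 'neutral' → 19686
game_id=18: home_pts >= 104 → 21363

5270, -13590, -3427, 13977, 18018, -14209, 7278, 2505, 3861, -13947, 9313, -21532, 19686, 21363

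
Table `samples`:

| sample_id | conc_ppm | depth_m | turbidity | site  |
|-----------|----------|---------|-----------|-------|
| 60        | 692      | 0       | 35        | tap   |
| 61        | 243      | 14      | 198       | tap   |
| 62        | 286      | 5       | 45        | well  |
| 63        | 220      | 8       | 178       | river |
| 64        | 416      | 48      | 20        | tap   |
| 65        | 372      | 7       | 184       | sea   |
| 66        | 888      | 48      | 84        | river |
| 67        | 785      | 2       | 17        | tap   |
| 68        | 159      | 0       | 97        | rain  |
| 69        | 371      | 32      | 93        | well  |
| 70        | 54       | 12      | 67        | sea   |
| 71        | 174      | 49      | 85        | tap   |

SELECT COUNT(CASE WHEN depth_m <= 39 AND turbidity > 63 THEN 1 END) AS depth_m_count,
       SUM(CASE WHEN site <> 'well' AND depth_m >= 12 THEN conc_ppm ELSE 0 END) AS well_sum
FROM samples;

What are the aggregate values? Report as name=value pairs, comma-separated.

[depth_m_count: depth_m <= 39 AND turbidity > 63]
sample_id=60: ✗
sample_id=61: ✓ → 1
sample_id=62: ✗
sample_id=63: ✓ → 1
sample_id=64: ✗
sample_id=65: ✓ → 1
sample_id=66: ✗
sample_id=67: ✗
sample_id=68: ✓ → 1
sample_id=69: ✓ → 1
sample_id=70: ✓ → 1
sample_id=71: ✗
depth_m_count = COUNT(1, 1, 1, 1, 1, 1) = 6
—
[well_sum: site <> 'well' AND depth_m >= 12]
sample_id=60: ✗
sample_id=61: ✓ → 243
sample_id=62: ✗
sample_id=63: ✗
sample_id=64: ✓ → 416
sample_id=65: ✗
sample_id=66: ✓ → 888
sample_id=67: ✗
sample_id=68: ✗
sample_id=69: ✗
sample_id=70: ✓ → 54
sample_id=71: ✓ → 174
well_sum = 243 + 416 + 888 + 54 + 174 = 1775

depth_m_count=6, well_sum=1775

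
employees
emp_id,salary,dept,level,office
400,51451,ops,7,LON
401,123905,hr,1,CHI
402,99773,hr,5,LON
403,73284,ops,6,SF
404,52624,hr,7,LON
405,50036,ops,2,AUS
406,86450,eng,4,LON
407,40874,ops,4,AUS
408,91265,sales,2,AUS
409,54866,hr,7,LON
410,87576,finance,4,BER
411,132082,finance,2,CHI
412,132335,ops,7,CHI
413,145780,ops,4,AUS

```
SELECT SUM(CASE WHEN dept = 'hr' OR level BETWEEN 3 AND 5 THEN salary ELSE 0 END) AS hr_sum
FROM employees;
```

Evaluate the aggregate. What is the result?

emp_id=400: ✗
emp_id=401: ✓ → 123905
emp_id=402: ✓ → 99773
emp_id=403: ✗
emp_id=404: ✓ → 52624
emp_id=405: ✗
emp_id=406: ✓ → 86450
emp_id=407: ✓ → 40874
emp_id=408: ✗
emp_id=409: ✓ → 54866
emp_id=410: ✓ → 87576
emp_id=411: ✗
emp_id=412: ✗
emp_id=413: ✓ → 145780
hr_sum = 123905 + 99773 + 52624 + 86450 + 40874 + 54866 + 87576 + 145780 = 691848

691848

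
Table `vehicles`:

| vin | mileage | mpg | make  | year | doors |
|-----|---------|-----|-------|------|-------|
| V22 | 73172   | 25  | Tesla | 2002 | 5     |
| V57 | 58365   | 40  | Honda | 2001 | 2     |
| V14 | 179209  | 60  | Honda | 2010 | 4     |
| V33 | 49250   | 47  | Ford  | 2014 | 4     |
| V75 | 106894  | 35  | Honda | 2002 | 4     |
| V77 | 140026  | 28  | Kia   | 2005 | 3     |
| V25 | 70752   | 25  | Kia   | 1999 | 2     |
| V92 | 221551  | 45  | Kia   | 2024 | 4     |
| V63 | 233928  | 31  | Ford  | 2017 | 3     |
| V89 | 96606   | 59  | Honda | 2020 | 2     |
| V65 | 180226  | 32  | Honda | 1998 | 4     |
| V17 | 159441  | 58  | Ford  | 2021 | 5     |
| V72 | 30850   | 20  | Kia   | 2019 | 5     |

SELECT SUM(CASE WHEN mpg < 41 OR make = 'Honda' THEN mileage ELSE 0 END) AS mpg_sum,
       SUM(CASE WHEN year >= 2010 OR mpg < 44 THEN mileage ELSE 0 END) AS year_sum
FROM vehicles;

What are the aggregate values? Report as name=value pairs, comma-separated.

[mpg_sum: mpg < 41 OR make = 'Honda']
vin=V22: ✓ → 73172
vin=V57: ✓ → 58365
vin=V14: ✓ → 179209
vin=V33: ✗
vin=V75: ✓ → 106894
vin=V77: ✓ → 140026
vin=V25: ✓ → 70752
vin=V92: ✗
vin=V63: ✓ → 233928
vin=V89: ✓ → 96606
vin=V65: ✓ → 180226
vin=V17: ✗
vin=V72: ✓ → 30850
mpg_sum = 73172 + 58365 + 179209 + 106894 + 140026 + 70752 + 233928 + 96606 + 180226 + 30850 = 1170028
—
[year_sum: year >= 2010 OR mpg < 44]
vin=V22: ✓ → 73172
vin=V57: ✓ → 58365
vin=V14: ✓ → 179209
vin=V33: ✓ → 49250
vin=V75: ✓ → 106894
vin=V77: ✓ → 140026
vin=V25: ✓ → 70752
vin=V92: ✓ → 221551
vin=V63: ✓ → 233928
vin=V89: ✓ → 96606
vin=V65: ✓ → 180226
vin=V17: ✓ → 159441
vin=V72: ✓ → 30850
year_sum = 73172 + 58365 + 179209 + 49250 + 106894 + 140026 + 70752 + 221551 + 233928 + 96606 + 180226 + 159441 + 30850 = 1600270

mpg_sum=1170028, year_sum=1600270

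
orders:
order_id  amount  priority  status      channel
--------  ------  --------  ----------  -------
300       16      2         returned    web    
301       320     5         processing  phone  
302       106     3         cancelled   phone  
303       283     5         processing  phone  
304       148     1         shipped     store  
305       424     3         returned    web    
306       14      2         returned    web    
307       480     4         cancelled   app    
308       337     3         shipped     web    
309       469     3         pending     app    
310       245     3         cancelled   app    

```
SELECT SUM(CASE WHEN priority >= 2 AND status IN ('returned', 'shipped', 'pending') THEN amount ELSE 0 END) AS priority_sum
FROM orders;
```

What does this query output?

order_id=300: ✓ → 16
order_id=301: ✗
order_id=302: ✗
order_id=303: ✗
order_id=304: ✗
order_id=305: ✓ → 424
order_id=306: ✓ → 14
order_id=307: ✗
order_id=308: ✓ → 337
order_id=309: ✓ → 469
order_id=310: ✗
priority_sum = 16 + 424 + 14 + 337 + 469 = 1260

1260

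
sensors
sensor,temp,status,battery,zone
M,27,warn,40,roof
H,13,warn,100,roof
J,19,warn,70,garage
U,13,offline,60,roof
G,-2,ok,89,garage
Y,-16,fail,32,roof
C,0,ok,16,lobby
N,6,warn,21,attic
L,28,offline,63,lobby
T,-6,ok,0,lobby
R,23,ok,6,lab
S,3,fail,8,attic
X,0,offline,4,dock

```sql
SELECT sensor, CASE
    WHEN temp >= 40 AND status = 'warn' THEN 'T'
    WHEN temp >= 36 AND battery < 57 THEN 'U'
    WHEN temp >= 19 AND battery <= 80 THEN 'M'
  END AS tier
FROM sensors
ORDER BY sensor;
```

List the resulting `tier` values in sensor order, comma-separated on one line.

NULL, NULL, NULL, M, M, M, NULL, M, NULL, NULL, NULL, NULL, NULL

sensor=C: (no match → NULL) → NULL
sensor=G: (no match → NULL) → NULL
sensor=H: (no match → NULL) → NULL
sensor=J: temp >= 19 AND battery <= 80 → M
sensor=L: temp >= 19 AND battery <= 80 → M
sensor=M: temp >= 19 AND battery <= 80 → M
sensor=N: (no match → NULL) → NULL
sensor=R: temp >= 19 AND battery <= 80 → M
sensor=S: (no match → NULL) → NULL
sensor=T: (no match → NULL) → NULL
sensor=U: (no match → NULL) → NULL
sensor=X: (no match → NULL) → NULL
sensor=Y: (no match → NULL) → NULL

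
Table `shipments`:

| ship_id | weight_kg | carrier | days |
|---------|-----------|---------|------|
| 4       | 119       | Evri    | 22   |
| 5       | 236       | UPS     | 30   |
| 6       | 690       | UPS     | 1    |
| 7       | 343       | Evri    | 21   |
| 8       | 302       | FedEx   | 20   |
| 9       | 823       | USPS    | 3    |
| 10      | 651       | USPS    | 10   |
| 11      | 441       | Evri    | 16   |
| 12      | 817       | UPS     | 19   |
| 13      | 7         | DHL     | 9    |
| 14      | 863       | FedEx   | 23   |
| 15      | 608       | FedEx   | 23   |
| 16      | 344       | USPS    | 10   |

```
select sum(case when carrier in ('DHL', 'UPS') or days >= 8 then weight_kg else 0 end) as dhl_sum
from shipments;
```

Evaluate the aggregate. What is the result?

5421

ship_id=4: ✓ → 119
ship_id=5: ✓ → 236
ship_id=6: ✓ → 690
ship_id=7: ✓ → 343
ship_id=8: ✓ → 302
ship_id=9: ✗
ship_id=10: ✓ → 651
ship_id=11: ✓ → 441
ship_id=12: ✓ → 817
ship_id=13: ✓ → 7
ship_id=14: ✓ → 863
ship_id=15: ✓ → 608
ship_id=16: ✓ → 344
dhl_sum = 119 + 236 + 690 + 343 + 302 + 651 + 441 + 817 + 7 + 863 + 608 + 344 = 5421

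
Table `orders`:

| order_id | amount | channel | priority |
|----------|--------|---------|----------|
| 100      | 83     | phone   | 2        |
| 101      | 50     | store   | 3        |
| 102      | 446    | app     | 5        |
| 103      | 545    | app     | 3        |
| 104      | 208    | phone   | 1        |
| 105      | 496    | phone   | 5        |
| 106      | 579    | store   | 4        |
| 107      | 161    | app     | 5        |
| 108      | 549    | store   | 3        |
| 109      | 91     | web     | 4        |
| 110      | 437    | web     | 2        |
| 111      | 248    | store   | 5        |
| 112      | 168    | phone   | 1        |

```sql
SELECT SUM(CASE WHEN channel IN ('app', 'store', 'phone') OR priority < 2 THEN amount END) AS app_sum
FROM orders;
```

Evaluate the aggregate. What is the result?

order_id=100: ✓ → 83
order_id=101: ✓ → 50
order_id=102: ✓ → 446
order_id=103: ✓ → 545
order_id=104: ✓ → 208
order_id=105: ✓ → 496
order_id=106: ✓ → 579
order_id=107: ✓ → 161
order_id=108: ✓ → 549
order_id=109: ✗
order_id=110: ✗
order_id=111: ✓ → 248
order_id=112: ✓ → 168
app_sum = 83 + 50 + 446 + 545 + 208 + 496 + 579 + 161 + 549 + 248 + 168 = 3533

3533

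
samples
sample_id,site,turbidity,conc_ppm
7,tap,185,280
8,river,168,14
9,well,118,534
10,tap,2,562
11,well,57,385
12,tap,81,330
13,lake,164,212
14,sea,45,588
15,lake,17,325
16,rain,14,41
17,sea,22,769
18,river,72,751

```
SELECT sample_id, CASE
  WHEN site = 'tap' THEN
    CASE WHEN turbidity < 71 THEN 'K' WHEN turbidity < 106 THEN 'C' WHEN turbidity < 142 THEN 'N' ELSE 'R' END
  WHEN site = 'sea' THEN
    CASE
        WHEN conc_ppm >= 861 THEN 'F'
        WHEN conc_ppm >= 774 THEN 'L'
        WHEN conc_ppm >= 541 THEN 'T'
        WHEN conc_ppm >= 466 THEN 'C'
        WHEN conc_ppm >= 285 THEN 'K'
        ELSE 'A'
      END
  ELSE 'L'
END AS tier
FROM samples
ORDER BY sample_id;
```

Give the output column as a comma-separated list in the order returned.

R, L, L, K, L, C, L, T, L, L, T, L

sample_id=7: site='tap' → inner[ELSE] → R
sample_id=8: site='river' → outer ELSE → L
sample_id=9: site='well' → outer ELSE → L
sample_id=10: site='tap' → inner[turbidity < 71] → K
sample_id=11: site='well' → outer ELSE → L
sample_id=12: site='tap' → inner[turbidity < 106] → C
sample_id=13: site='lake' → outer ELSE → L
sample_id=14: site='sea' → inner[conc_ppm >= 541] → T
sample_id=15: site='lake' → outer ELSE → L
sample_id=16: site='rain' → outer ELSE → L
sample_id=17: site='sea' → inner[conc_ppm >= 541] → T
sample_id=18: site='river' → outer ELSE → L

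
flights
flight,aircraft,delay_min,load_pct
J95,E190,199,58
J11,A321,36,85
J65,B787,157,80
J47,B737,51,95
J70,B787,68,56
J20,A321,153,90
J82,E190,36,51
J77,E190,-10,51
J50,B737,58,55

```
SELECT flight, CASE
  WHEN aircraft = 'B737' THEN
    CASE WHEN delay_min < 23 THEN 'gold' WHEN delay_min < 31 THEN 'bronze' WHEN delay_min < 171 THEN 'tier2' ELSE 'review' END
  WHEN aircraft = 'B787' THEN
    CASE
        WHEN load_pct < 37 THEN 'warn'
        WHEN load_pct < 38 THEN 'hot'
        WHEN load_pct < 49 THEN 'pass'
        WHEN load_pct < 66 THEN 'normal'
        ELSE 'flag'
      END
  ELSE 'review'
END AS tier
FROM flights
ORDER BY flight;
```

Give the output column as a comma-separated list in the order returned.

flight=J11: aircraft='A321' → outer ELSE → review
flight=J20: aircraft='A321' → outer ELSE → review
flight=J47: aircraft='B737' → inner[delay_min < 171] → tier2
flight=J50: aircraft='B737' → inner[delay_min < 171] → tier2
flight=J65: aircraft='B787' → inner[ELSE] → flag
flight=J70: aircraft='B787' → inner[load_pct < 66] → normal
flight=J77: aircraft='E190' → outer ELSE → review
flight=J82: aircraft='E190' → outer ELSE → review
flight=J95: aircraft='E190' → outer ELSE → review

review, review, tier2, tier2, flag, normal, review, review, review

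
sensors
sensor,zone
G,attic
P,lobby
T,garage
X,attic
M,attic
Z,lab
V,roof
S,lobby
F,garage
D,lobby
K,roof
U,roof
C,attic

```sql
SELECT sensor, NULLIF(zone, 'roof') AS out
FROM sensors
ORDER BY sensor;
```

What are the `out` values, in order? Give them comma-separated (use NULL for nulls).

sensor=C: zone=attic vs roof: differ → attic
sensor=D: zone=lobby vs roof: differ → lobby
sensor=F: zone=garage vs roof: differ → garage
sensor=G: zone=attic vs roof: differ → attic
sensor=K: zone=roof vs roof: equal → NULL
sensor=M: zone=attic vs roof: differ → attic
sensor=P: zone=lobby vs roof: differ → lobby
sensor=S: zone=lobby vs roof: differ → lobby
sensor=T: zone=garage vs roof: differ → garage
sensor=U: zone=roof vs roof: equal → NULL
sensor=V: zone=roof vs roof: equal → NULL
sensor=X: zone=attic vs roof: differ → attic
sensor=Z: zone=lab vs roof: differ → lab

attic, lobby, garage, attic, NULL, attic, lobby, lobby, garage, NULL, NULL, attic, lab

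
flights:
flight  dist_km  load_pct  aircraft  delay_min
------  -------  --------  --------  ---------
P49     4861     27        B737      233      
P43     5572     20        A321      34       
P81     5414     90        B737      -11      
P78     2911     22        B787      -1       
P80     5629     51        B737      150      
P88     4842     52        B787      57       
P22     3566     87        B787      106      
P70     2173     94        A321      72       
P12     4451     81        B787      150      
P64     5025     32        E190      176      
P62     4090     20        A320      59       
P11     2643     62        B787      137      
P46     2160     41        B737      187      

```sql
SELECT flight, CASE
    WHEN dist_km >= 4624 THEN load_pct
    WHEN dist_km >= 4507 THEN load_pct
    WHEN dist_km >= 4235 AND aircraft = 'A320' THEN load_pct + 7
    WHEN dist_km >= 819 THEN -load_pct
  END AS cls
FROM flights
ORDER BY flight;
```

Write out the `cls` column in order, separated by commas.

flight=P11: dist_km >= 819 → -62
flight=P12: dist_km >= 819 → -81
flight=P22: dist_km >= 819 → -87
flight=P43: dist_km >= 4624 → 20
flight=P46: dist_km >= 819 → -41
flight=P49: dist_km >= 4624 → 27
flight=P62: dist_km >= 819 → -20
flight=P64: dist_km >= 4624 → 32
flight=P70: dist_km >= 819 → -94
flight=P78: dist_km >= 819 → -22
flight=P80: dist_km >= 4624 → 51
flight=P81: dist_km >= 4624 → 90
flight=P88: dist_km >= 4624 → 52

-62, -81, -87, 20, -41, 27, -20, 32, -94, -22, 51, 90, 52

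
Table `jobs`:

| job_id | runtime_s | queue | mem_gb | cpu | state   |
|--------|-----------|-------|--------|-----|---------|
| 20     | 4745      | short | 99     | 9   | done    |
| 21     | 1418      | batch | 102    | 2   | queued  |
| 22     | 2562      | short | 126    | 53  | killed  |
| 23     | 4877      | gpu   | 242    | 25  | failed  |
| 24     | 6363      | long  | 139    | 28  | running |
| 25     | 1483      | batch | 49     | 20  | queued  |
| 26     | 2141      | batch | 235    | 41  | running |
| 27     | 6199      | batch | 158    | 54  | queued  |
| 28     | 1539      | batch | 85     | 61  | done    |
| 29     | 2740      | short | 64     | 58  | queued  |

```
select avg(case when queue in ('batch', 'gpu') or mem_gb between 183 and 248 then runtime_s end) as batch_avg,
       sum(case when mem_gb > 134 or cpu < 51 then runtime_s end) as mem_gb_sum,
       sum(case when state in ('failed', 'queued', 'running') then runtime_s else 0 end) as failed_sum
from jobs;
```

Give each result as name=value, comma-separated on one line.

[batch_avg: queue in ('batch', 'gpu') or mem_gb between 183 and 248]
job_id=20: ✗
job_id=21: ✓ → 1418
job_id=22: ✗
job_id=23: ✓ → 4877
job_id=24: ✗
job_id=25: ✓ → 1483
job_id=26: ✓ → 2141
job_id=27: ✓ → 6199
job_id=28: ✓ → 1539
job_id=29: ✗
batch_avg = (1418 + 4877 + 1483 + 2141 + 6199 + 1539) / 6 = 2942.8333333333
—
[mem_gb_sum: mem_gb > 134 or cpu < 51]
job_id=20: ✓ → 4745
job_id=21: ✓ → 1418
job_id=22: ✗
job_id=23: ✓ → 4877
job_id=24: ✓ → 6363
job_id=25: ✓ → 1483
job_id=26: ✓ → 2141
job_id=27: ✓ → 6199
job_id=28: ✗
job_id=29: ✗
mem_gb_sum = 4745 + 1418 + 4877 + 6363 + 1483 + 2141 + 6199 = 27226
—
[failed_sum: state in ('failed', 'queued', 'running')]
job_id=20: ✗
job_id=21: ✓ → 1418
job_id=22: ✗
job_id=23: ✓ → 4877
job_id=24: ✓ → 6363
job_id=25: ✓ → 1483
job_id=26: ✓ → 2141
job_id=27: ✓ → 6199
job_id=28: ✗
job_id=29: ✓ → 2740
failed_sum = 1418 + 4877 + 6363 + 1483 + 2141 + 6199 + 2740 = 25221

batch_avg=2942.8333333333, mem_gb_sum=27226, failed_sum=25221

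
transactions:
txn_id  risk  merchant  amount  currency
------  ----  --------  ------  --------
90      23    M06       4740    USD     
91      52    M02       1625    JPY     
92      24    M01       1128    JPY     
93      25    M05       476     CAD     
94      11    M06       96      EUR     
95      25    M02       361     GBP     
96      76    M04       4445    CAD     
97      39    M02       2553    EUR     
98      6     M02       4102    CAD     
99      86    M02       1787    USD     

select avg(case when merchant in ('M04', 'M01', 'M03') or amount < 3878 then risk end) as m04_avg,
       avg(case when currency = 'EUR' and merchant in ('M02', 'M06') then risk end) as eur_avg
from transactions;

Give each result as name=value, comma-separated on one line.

m04_avg=42.25, eur_avg=25

[m04_avg: merchant in ('M04', 'M01', 'M03') or amount < 3878]
txn_id=90: ✗
txn_id=91: ✓ → 52
txn_id=92: ✓ → 24
txn_id=93: ✓ → 25
txn_id=94: ✓ → 11
txn_id=95: ✓ → 25
txn_id=96: ✓ → 76
txn_id=97: ✓ → 39
txn_id=98: ✗
txn_id=99: ✓ → 86
m04_avg = (52 + 24 + 25 + 11 + 25 + 76 + 39 + 86) / 8 = 42.25
—
[eur_avg: currency = 'EUR' and merchant in ('M02', 'M06')]
txn_id=90: ✗
txn_id=91: ✗
txn_id=92: ✗
txn_id=93: ✗
txn_id=94: ✓ → 11
txn_id=95: ✗
txn_id=96: ✗
txn_id=97: ✓ → 39
txn_id=98: ✗
txn_id=99: ✗
eur_avg = (11 + 39) / 2 = 25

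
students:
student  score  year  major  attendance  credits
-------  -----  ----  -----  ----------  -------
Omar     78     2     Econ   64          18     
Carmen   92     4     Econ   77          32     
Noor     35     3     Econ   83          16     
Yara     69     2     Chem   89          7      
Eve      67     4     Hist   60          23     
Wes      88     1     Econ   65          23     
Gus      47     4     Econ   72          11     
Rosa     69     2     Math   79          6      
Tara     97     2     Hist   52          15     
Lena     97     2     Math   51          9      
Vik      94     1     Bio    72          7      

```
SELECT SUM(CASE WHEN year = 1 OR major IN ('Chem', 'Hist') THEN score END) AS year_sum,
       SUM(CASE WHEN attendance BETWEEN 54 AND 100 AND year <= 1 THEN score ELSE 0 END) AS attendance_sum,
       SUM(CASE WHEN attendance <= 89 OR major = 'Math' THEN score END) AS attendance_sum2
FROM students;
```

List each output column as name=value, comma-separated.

year_sum=415, attendance_sum=182, attendance_sum2=833

[year_sum: year = 1 OR major IN ('Chem', 'Hist')]
student=Omar: ✗
student=Carmen: ✗
student=Noor: ✗
student=Yara: ✓ → 69
student=Eve: ✓ → 67
student=Wes: ✓ → 88
student=Gus: ✗
student=Rosa: ✗
student=Tara: ✓ → 97
student=Lena: ✗
student=Vik: ✓ → 94
year_sum = 69 + 67 + 88 + 97 + 94 = 415
—
[attendance_sum: attendance BETWEEN 54 AND 100 AND year <= 1]
student=Omar: ✗
student=Carmen: ✗
student=Noor: ✗
student=Yara: ✗
student=Eve: ✗
student=Wes: ✓ → 88
student=Gus: ✗
student=Rosa: ✗
student=Tara: ✗
student=Lena: ✗
student=Vik: ✓ → 94
attendance_sum = 88 + 94 = 182
—
[attendance_sum2: attendance <= 89 OR major = 'Math']
student=Omar: ✓ → 78
student=Carmen: ✓ → 92
student=Noor: ✓ → 35
student=Yara: ✓ → 69
student=Eve: ✓ → 67
student=Wes: ✓ → 88
student=Gus: ✓ → 47
student=Rosa: ✓ → 69
student=Tara: ✓ → 97
student=Lena: ✓ → 97
student=Vik: ✓ → 94
attendance_sum2 = 78 + 92 + 35 + 69 + 67 + 88 + 47 + 69 + 97 + 97 + 94 = 833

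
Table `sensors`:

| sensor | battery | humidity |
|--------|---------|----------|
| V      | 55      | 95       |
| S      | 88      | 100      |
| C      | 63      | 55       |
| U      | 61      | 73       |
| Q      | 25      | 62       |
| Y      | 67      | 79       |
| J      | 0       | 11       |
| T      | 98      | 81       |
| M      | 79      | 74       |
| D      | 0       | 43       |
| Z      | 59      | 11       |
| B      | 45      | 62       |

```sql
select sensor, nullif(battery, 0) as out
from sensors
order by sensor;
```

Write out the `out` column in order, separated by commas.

sensor=B: battery=45 vs 0: differ → 45
sensor=C: battery=63 vs 0: differ → 63
sensor=D: battery=0 vs 0: equal → NULL
sensor=J: battery=0 vs 0: equal → NULL
sensor=M: battery=79 vs 0: differ → 79
sensor=Q: battery=25 vs 0: differ → 25
sensor=S: battery=88 vs 0: differ → 88
sensor=T: battery=98 vs 0: differ → 98
sensor=U: battery=61 vs 0: differ → 61
sensor=V: battery=55 vs 0: differ → 55
sensor=Y: battery=67 vs 0: differ → 67
sensor=Z: battery=59 vs 0: differ → 59

45, 63, NULL, NULL, 79, 25, 88, 98, 61, 55, 67, 59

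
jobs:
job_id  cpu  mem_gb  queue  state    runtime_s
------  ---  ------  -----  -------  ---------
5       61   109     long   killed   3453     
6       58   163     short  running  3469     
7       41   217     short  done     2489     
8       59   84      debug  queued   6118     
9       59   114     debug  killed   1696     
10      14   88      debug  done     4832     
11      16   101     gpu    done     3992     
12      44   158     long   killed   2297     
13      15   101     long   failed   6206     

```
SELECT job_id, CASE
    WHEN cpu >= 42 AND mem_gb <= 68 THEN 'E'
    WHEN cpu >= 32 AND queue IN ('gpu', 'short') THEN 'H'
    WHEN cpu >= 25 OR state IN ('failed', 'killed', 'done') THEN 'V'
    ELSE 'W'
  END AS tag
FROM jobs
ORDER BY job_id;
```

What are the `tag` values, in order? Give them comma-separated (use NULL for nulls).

job_id=5: cpu >= 25 OR state IN ('failed', 'killed', 'done') → V
job_id=6: cpu >= 32 AND queue IN ('gpu', 'short') → H
job_id=7: cpu >= 32 AND queue IN ('gpu', 'short') → H
job_id=8: cpu >= 25 OR state IN ('failed', 'killed', 'done') → V
job_id=9: cpu >= 25 OR state IN ('failed', 'killed', 'done') → V
job_id=10: cpu >= 25 OR state IN ('failed', 'killed', 'done') → V
job_id=11: cpu >= 25 OR state IN ('failed', 'killed', 'done') → V
job_id=12: cpu >= 25 OR state IN ('failed', 'killed', 'done') → V
job_id=13: cpu >= 25 OR state IN ('failed', 'killed', 'done') → V

V, H, H, V, V, V, V, V, V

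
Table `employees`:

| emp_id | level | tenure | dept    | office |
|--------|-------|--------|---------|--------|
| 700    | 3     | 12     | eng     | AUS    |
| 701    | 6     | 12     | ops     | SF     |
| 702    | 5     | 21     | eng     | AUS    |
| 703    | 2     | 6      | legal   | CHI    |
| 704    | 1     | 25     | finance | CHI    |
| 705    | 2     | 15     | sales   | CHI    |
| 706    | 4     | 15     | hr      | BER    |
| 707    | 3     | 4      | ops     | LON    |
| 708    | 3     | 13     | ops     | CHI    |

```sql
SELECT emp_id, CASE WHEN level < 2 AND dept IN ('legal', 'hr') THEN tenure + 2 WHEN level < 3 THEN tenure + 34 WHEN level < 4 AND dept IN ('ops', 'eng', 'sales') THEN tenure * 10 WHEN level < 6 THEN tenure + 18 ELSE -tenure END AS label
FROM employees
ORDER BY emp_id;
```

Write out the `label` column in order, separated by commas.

120, -12, 39, 40, 59, 49, 33, 40, 130

emp_id=700: level < 4 AND dept IN ('ops', 'eng', 'sales') → 120
emp_id=701: ELSE → -12
emp_id=702: level < 6 → 39
emp_id=703: level < 3 → 40
emp_id=704: level < 3 → 59
emp_id=705: level < 3 → 49
emp_id=706: level < 6 → 33
emp_id=707: level < 4 AND dept IN ('ops', 'eng', 'sales') → 40
emp_id=708: level < 4 AND dept IN ('ops', 'eng', 'sales') → 130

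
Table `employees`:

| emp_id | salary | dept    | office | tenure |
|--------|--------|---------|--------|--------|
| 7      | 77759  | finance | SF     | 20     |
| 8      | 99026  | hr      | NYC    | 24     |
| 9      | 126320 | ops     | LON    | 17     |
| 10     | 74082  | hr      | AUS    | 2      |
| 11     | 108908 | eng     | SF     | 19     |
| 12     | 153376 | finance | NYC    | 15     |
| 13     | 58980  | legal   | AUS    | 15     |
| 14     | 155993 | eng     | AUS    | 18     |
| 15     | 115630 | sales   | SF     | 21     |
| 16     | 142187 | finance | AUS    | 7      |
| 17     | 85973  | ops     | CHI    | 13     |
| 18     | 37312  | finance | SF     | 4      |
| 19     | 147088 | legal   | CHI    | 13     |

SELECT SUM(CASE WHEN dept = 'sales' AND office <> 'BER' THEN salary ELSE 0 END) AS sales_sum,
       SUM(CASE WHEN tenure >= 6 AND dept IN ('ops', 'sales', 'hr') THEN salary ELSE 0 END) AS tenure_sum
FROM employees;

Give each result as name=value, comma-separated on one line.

[sales_sum: dept = 'sales' AND office <> 'BER']
emp_id=7: ✗
emp_id=8: ✗
emp_id=9: ✗
emp_id=10: ✗
emp_id=11: ✗
emp_id=12: ✗
emp_id=13: ✗
emp_id=14: ✗
emp_id=15: ✓ → 115630
emp_id=16: ✗
emp_id=17: ✗
emp_id=18: ✗
emp_id=19: ✗
sales_sum = 115630
—
[tenure_sum: tenure >= 6 AND dept IN ('ops', 'sales', 'hr')]
emp_id=7: ✗
emp_id=8: ✓ → 99026
emp_id=9: ✓ → 126320
emp_id=10: ✗
emp_id=11: ✗
emp_id=12: ✗
emp_id=13: ✗
emp_id=14: ✗
emp_id=15: ✓ → 115630
emp_id=16: ✗
emp_id=17: ✓ → 85973
emp_id=18: ✗
emp_id=19: ✗
tenure_sum = 99026 + 126320 + 115630 + 85973 = 426949

sales_sum=115630, tenure_sum=426949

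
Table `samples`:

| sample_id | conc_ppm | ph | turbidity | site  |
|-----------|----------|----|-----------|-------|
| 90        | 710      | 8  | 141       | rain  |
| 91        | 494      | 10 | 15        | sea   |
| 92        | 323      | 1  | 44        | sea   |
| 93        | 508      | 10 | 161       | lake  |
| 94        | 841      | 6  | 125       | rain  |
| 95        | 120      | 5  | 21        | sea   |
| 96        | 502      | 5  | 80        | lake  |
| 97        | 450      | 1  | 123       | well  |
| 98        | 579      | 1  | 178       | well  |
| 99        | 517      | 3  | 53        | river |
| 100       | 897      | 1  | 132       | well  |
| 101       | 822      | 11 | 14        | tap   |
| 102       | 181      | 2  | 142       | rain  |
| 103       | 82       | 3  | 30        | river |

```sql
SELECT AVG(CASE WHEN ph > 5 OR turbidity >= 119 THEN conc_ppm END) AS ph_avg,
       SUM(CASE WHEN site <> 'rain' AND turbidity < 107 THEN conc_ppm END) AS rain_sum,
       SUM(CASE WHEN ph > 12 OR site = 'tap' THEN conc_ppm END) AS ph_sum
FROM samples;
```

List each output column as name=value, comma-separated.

ph_avg=609.1111111111, rain_sum=2860, ph_sum=822

[ph_avg: ph > 5 OR turbidity >= 119]
sample_id=90: ✓ → 710
sample_id=91: ✓ → 494
sample_id=92: ✗
sample_id=93: ✓ → 508
sample_id=94: ✓ → 841
sample_id=95: ✗
sample_id=96: ✗
sample_id=97: ✓ → 450
sample_id=98: ✓ → 579
sample_id=99: ✗
sample_id=100: ✓ → 897
sample_id=101: ✓ → 822
sample_id=102: ✓ → 181
sample_id=103: ✗
ph_avg = (710 + 494 + 508 + 841 + 450 + 579 + 897 + 822 + 181) / 9 = 609.1111111111
—
[rain_sum: site <> 'rain' AND turbidity < 107]
sample_id=90: ✗
sample_id=91: ✓ → 494
sample_id=92: ✓ → 323
sample_id=93: ✗
sample_id=94: ✗
sample_id=95: ✓ → 120
sample_id=96: ✓ → 502
sample_id=97: ✗
sample_id=98: ✗
sample_id=99: ✓ → 517
sample_id=100: ✗
sample_id=101: ✓ → 822
sample_id=102: ✗
sample_id=103: ✓ → 82
rain_sum = 494 + 323 + 120 + 502 + 517 + 822 + 82 = 2860
—
[ph_sum: ph > 12 OR site = 'tap']
sample_id=90: ✗
sample_id=91: ✗
sample_id=92: ✗
sample_id=93: ✗
sample_id=94: ✗
sample_id=95: ✗
sample_id=96: ✗
sample_id=97: ✗
sample_id=98: ✗
sample_id=99: ✗
sample_id=100: ✗
sample_id=101: ✓ → 822
sample_id=102: ✗
sample_id=103: ✗
ph_sum = 822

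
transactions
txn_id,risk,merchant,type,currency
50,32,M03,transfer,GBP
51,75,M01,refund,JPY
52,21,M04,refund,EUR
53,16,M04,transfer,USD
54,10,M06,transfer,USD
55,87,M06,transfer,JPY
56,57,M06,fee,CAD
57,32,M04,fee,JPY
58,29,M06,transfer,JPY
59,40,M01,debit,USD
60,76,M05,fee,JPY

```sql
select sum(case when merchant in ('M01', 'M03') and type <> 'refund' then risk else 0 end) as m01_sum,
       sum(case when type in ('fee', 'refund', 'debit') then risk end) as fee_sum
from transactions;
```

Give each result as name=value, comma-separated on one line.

[m01_sum: merchant in ('M01', 'M03') and type <> 'refund']
txn_id=50: ✓ → 32
txn_id=51: ✗
txn_id=52: ✗
txn_id=53: ✗
txn_id=54: ✗
txn_id=55: ✗
txn_id=56: ✗
txn_id=57: ✗
txn_id=58: ✗
txn_id=59: ✓ → 40
txn_id=60: ✗
m01_sum = 32 + 40 = 72
—
[fee_sum: type in ('fee', 'refund', 'debit')]
txn_id=50: ✗
txn_id=51: ✓ → 75
txn_id=52: ✓ → 21
txn_id=53: ✗
txn_id=54: ✗
txn_id=55: ✗
txn_id=56: ✓ → 57
txn_id=57: ✓ → 32
txn_id=58: ✗
txn_id=59: ✓ → 40
txn_id=60: ✓ → 76
fee_sum = 75 + 21 + 57 + 32 + 40 + 76 = 301

m01_sum=72, fee_sum=301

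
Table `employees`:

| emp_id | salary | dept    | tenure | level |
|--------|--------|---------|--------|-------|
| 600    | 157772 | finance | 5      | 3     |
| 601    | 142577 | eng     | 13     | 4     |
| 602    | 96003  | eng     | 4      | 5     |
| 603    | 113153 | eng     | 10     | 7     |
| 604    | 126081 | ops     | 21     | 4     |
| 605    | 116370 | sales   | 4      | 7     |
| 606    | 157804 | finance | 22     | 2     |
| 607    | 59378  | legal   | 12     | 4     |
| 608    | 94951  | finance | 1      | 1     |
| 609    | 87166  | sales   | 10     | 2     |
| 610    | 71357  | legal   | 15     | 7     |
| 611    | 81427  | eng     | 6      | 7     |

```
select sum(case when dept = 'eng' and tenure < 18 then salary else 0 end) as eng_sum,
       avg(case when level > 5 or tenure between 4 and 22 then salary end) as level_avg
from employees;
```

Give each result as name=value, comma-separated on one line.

[eng_sum: dept = 'eng' and tenure < 18]
emp_id=600: ✗
emp_id=601: ✓ → 142577
emp_id=602: ✓ → 96003
emp_id=603: ✓ → 113153
emp_id=604: ✗
emp_id=605: ✗
emp_id=606: ✗
emp_id=607: ✗
emp_id=608: ✗
emp_id=609: ✗
emp_id=610: ✗
emp_id=611: ✓ → 81427
eng_sum = 142577 + 96003 + 113153 + 81427 = 433160
—
[level_avg: level > 5 or tenure between 4 and 22]
emp_id=600: ✓ → 157772
emp_id=601: ✓ → 142577
emp_id=602: ✓ → 96003
emp_id=603: ✓ → 113153
emp_id=604: ✓ → 126081
emp_id=605: ✓ → 116370
emp_id=606: ✓ → 157804
emp_id=607: ✓ → 59378
emp_id=608: ✗
emp_id=609: ✓ → 87166
emp_id=610: ✓ → 71357
emp_id=611: ✓ → 81427
level_avg = (157772 + 142577 + 96003 + 113153 + 126081 + 116370 + 157804 + 59378 + 87166 + 71357 + 81427) / 11 = 109917.0909090909

eng_sum=433160, level_avg=109917.0909090909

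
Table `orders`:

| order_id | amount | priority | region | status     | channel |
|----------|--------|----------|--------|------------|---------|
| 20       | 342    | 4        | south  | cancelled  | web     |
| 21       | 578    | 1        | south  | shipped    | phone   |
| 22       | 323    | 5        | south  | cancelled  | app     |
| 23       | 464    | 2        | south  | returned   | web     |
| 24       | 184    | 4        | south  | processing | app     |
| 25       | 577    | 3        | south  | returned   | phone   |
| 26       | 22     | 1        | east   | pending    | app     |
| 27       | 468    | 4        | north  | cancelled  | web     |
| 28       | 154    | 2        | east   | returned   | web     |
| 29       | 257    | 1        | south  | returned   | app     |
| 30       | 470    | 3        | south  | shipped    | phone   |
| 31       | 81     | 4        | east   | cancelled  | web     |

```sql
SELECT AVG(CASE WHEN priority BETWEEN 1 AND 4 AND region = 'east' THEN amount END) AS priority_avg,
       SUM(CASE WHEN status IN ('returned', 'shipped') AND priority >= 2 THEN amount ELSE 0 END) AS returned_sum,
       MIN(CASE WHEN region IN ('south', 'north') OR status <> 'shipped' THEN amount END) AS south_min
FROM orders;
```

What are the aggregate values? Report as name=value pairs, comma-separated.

[priority_avg: priority BETWEEN 1 AND 4 AND region = 'east']
order_id=20: ✗
order_id=21: ✗
order_id=22: ✗
order_id=23: ✗
order_id=24: ✗
order_id=25: ✗
order_id=26: ✓ → 22
order_id=27: ✗
order_id=28: ✓ → 154
order_id=29: ✗
order_id=30: ✗
order_id=31: ✓ → 81
priority_avg = (22 + 154 + 81) / 3 = 85.6666666667
—
[returned_sum: status IN ('returned', 'shipped') AND priority >= 2]
order_id=20: ✗
order_id=21: ✗
order_id=22: ✗
order_id=23: ✓ → 464
order_id=24: ✗
order_id=25: ✓ → 577
order_id=26: ✗
order_id=27: ✗
order_id=28: ✓ → 154
order_id=29: ✗
order_id=30: ✓ → 470
order_id=31: ✗
returned_sum = 464 + 577 + 154 + 470 = 1665
—
[south_min: region IN ('south', 'north') OR status <> 'shipped']
order_id=20: ✓ → 342
order_id=21: ✓ → 578
order_id=22: ✓ → 323
order_id=23: ✓ → 464
order_id=24: ✓ → 184
order_id=25: ✓ → 577
order_id=26: ✓ → 22
order_id=27: ✓ → 468
order_id=28: ✓ → 154
order_id=29: ✓ → 257
order_id=30: ✓ → 470
order_id=31: ✓ → 81
south_min = MIN(342, 578, 323, 464, 184, 577, 22, 468, 154, 257, 470, 81) = 22

priority_avg=85.6666666667, returned_sum=1665, south_min=22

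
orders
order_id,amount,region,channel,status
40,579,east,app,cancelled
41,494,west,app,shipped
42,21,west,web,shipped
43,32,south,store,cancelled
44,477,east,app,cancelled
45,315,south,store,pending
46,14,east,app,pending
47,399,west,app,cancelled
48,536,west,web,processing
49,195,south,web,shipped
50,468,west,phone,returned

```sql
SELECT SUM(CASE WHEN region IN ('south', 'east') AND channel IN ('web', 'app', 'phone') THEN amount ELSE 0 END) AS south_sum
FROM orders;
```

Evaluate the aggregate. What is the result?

order_id=40: ✓ → 579
order_id=41: ✗
order_id=42: ✗
order_id=43: ✗
order_id=44: ✓ → 477
order_id=45: ✗
order_id=46: ✓ → 14
order_id=47: ✗
order_id=48: ✗
order_id=49: ✓ → 195
order_id=50: ✗
south_sum = 579 + 477 + 14 + 195 = 1265

1265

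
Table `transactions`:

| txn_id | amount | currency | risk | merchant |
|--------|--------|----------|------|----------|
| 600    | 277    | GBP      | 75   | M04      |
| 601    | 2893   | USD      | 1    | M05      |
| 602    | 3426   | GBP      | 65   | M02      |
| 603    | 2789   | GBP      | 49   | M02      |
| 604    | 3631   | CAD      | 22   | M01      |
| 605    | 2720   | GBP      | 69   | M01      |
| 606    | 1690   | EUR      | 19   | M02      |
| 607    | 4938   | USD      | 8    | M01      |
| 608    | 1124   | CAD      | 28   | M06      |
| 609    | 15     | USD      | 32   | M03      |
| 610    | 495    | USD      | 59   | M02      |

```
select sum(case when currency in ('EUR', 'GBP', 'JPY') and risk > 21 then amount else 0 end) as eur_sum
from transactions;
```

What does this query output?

txn_id=600: ✓ → 277
txn_id=601: ✗
txn_id=602: ✓ → 3426
txn_id=603: ✓ → 2789
txn_id=604: ✗
txn_id=605: ✓ → 2720
txn_id=606: ✗
txn_id=607: ✗
txn_id=608: ✗
txn_id=609: ✗
txn_id=610: ✗
eur_sum = 277 + 3426 + 2789 + 2720 = 9212

9212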